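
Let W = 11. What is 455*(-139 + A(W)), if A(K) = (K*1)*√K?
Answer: -63245 + 5005*√11 ≈ -46645.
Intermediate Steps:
A(K) = K^(3/2) (A(K) = K*√K = K^(3/2))
455*(-139 + A(W)) = 455*(-139 + 11^(3/2)) = 455*(-139 + 11*√11) = -63245 + 5005*√11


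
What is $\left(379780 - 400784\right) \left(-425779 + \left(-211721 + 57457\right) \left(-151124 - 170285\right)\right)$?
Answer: $-1041407981785788$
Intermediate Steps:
$\left(379780 - 400784\right) \left(-425779 + \left(-211721 + 57457\right) \left(-151124 - 170285\right)\right) = - 21004 \left(-425779 - -49581837976\right) = - 21004 \left(-425779 + 49581837976\right) = \left(-21004\right) 49581412197 = -1041407981785788$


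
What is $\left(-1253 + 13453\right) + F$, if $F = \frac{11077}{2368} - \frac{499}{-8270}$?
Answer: $\frac{119504890211}{9791680} \approx 12205.0$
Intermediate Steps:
$F = \frac{46394211}{9791680}$ ($F = 11077 \cdot \frac{1}{2368} - - \frac{499}{8270} = \frac{11077}{2368} + \frac{499}{8270} = \frac{46394211}{9791680} \approx 4.7381$)
$\left(-1253 + 13453\right) + F = \left(-1253 + 13453\right) + \frac{46394211}{9791680} = 12200 + \frac{46394211}{9791680} = \frac{119504890211}{9791680}$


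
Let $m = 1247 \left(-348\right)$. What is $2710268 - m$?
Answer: $3144224$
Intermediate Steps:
$m = -433956$
$2710268 - m = 2710268 - -433956 = 2710268 + 433956 = 3144224$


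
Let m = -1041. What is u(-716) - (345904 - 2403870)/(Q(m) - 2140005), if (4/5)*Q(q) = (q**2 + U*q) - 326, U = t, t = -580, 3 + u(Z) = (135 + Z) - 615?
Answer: -157321519/124345 ≈ -1265.2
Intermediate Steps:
u(Z) = -483 + Z (u(Z) = -3 + ((135 + Z) - 615) = -3 + (-480 + Z) = -483 + Z)
U = -580
Q(q) = -815/2 - 725*q + 5*q**2/4 (Q(q) = 5*((q**2 - 580*q) - 326)/4 = 5*(-326 + q**2 - 580*q)/4 = -815/2 - 725*q + 5*q**2/4)
u(-716) - (345904 - 2403870)/(Q(m) - 2140005) = (-483 - 716) - (345904 - 2403870)/((-815/2 - 725*(-1041) + (5/4)*(-1041)**2) - 2140005) = -1199 - (-2057966)/((-815/2 + 754725 + (5/4)*1083681) - 2140005) = -1199 - (-2057966)/((-815/2 + 754725 + 5418405/4) - 2140005) = -1199 - (-2057966)/(8435675/4 - 2140005) = -1199 - (-2057966)/(-124345/4) = -1199 - (-2057966)*(-4)/124345 = -1199 - 1*8231864/124345 = -1199 - 8231864/124345 = -157321519/124345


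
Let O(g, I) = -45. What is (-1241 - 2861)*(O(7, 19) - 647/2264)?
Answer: 210282877/1132 ≈ 1.8576e+5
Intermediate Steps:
(-1241 - 2861)*(O(7, 19) - 647/2264) = (-1241 - 2861)*(-45 - 647/2264) = -4102*(-45 - 647*1/2264) = -4102*(-45 - 647/2264) = -4102*(-102527/2264) = 210282877/1132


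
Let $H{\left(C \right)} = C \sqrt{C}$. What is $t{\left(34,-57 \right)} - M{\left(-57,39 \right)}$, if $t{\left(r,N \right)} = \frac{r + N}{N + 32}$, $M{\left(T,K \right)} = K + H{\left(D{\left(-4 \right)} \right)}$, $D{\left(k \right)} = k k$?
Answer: $- \frac{2552}{25} \approx -102.08$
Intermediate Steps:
$D{\left(k \right)} = k^{2}$
$H{\left(C \right)} = C^{\frac{3}{2}}$
$M{\left(T,K \right)} = 64 + K$ ($M{\left(T,K \right)} = K + \left(\left(-4\right)^{2}\right)^{\frac{3}{2}} = K + 16^{\frac{3}{2}} = K + 64 = 64 + K$)
$t{\left(r,N \right)} = \frac{N + r}{32 + N}$
$t{\left(34,-57 \right)} - M{\left(-57,39 \right)} = \frac{-57 + 34}{32 - 57} - \left(64 + 39\right) = \frac{1}{-25} \left(-23\right) - 103 = \left(- \frac{1}{25}\right) \left(-23\right) - 103 = \frac{23}{25} - 103 = - \frac{2552}{25}$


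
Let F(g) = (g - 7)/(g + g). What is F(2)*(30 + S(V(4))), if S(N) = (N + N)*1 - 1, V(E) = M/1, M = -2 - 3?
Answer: -95/4 ≈ -23.750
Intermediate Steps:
F(g) = (-7 + g)/(2*g) (F(g) = (-7 + g)/((2*g)) = (-7 + g)*(1/(2*g)) = (-7 + g)/(2*g))
M = -5
V(E) = -5 (V(E) = -5/1 = -5*1 = -5)
S(N) = -1 + 2*N (S(N) = (2*N)*1 - 1 = 2*N - 1 = -1 + 2*N)
F(2)*(30 + S(V(4))) = ((½)*(-7 + 2)/2)*(30 + (-1 + 2*(-5))) = ((½)*(½)*(-5))*(30 + (-1 - 10)) = -5*(30 - 11)/4 = -5/4*19 = -95/4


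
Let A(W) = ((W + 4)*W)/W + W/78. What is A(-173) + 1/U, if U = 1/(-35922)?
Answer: -2815271/78 ≈ -36093.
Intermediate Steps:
A(W) = 4 + 79*W/78 (A(W) = ((4 + W)*W)/W + W*(1/78) = (W*(4 + W))/W + W/78 = (4 + W) + W/78 = 4 + 79*W/78)
U = -1/35922 ≈ -2.7838e-5
A(-173) + 1/U = (4 + (79/78)*(-173)) + 1/(-1/35922) = (4 - 13667/78) - 35922 = -13355/78 - 35922 = -2815271/78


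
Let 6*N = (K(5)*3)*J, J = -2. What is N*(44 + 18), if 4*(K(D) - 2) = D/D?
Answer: -279/2 ≈ -139.50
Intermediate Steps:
K(D) = 9/4 (K(D) = 2 + (D/D)/4 = 2 + (¼)*1 = 2 + ¼ = 9/4)
N = -9/4 (N = (((9/4)*3)*(-2))/6 = ((27/4)*(-2))/6 = (⅙)*(-27/2) = -9/4 ≈ -2.2500)
N*(44 + 18) = -9*(44 + 18)/4 = -9/4*62 = -279/2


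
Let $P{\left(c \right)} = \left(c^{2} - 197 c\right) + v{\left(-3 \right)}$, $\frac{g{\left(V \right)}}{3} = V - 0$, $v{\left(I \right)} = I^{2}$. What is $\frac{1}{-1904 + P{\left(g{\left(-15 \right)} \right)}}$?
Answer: $\frac{1}{8995} \approx 0.00011117$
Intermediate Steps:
$g{\left(V \right)} = 3 V$ ($g{\left(V \right)} = 3 \left(V - 0\right) = 3 \left(V + 0\right) = 3 V$)
$P{\left(c \right)} = 9 + c^{2} - 197 c$ ($P{\left(c \right)} = \left(c^{2} - 197 c\right) + \left(-3\right)^{2} = \left(c^{2} - 197 c\right) + 9 = 9 + c^{2} - 197 c$)
$\frac{1}{-1904 + P{\left(g{\left(-15 \right)} \right)}} = \frac{1}{-1904 + \left(9 + \left(3 \left(-15\right)\right)^{2} - 197 \cdot 3 \left(-15\right)\right)} = \frac{1}{-1904 + \left(9 + \left(-45\right)^{2} - -8865\right)} = \frac{1}{-1904 + \left(9 + 2025 + 8865\right)} = \frac{1}{-1904 + 10899} = \frac{1}{8995}$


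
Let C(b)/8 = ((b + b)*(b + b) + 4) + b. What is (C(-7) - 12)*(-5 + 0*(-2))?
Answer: -7660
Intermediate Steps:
C(b) = 32 + 8*b + 32*b² (C(b) = 8*(((b + b)*(b + b) + 4) + b) = 8*(((2*b)*(2*b) + 4) + b) = 8*((4*b² + 4) + b) = 8*((4 + 4*b²) + b) = 8*(4 + b + 4*b²) = 32 + 8*b + 32*b²)
(C(-7) - 12)*(-5 + 0*(-2)) = ((32 + 8*(-7) + 32*(-7)²) - 12)*(-5 + 0*(-2)) = ((32 - 56 + 32*49) - 12)*(-5 + 0) = ((32 - 56 + 1568) - 12)*(-5) = (1544 - 12)*(-5) = 1532*(-5) = -7660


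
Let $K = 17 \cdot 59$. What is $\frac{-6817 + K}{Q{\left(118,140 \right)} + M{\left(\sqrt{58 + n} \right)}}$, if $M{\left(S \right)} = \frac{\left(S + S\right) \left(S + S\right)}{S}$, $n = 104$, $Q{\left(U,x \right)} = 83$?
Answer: $- \frac{482562}{4297} + \frac{209304 \sqrt{2}}{4297} \approx -43.417$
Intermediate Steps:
$K = 1003$
$M{\left(S \right)} = 4 S$ ($M{\left(S \right)} = \frac{2 S 2 S}{S} = \frac{4 S^{2}}{S} = 4 S$)
$\frac{-6817 + K}{Q{\left(118,140 \right)} + M{\left(\sqrt{58 + n} \right)}} = \frac{-6817 + 1003}{83 + 4 \sqrt{58 + 104}} = - \frac{5814}{83 + 4 \sqrt{162}} = - \frac{5814}{83 + 4 \cdot 9 \sqrt{2}} = - \frac{5814}{83 + 36 \sqrt{2}}$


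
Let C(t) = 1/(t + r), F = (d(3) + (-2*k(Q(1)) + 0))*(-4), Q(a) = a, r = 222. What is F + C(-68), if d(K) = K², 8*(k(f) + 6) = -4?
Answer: -13551/154 ≈ -87.994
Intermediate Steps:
k(f) = -13/2 (k(f) = -6 + (⅛)*(-4) = -6 - ½ = -13/2)
F = -88 (F = (3² + (-2*(-13/2) + 0))*(-4) = (9 + (13 + 0))*(-4) = (9 + 13)*(-4) = 22*(-4) = -88)
C(t) = 1/(222 + t) (C(t) = 1/(t + 222) = 1/(222 + t))
F + C(-68) = -88 + 1/(222 - 68) = -88 + 1/154 = -13551/154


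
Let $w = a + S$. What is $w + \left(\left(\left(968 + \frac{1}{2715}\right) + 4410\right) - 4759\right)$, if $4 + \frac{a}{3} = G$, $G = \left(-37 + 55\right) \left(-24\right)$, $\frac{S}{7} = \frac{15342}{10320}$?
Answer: $- \frac{633778939}{933960} \approx -678.59$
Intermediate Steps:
$S = \frac{17899}{1720}$ ($S = 7 \cdot \frac{15342}{10320} = 7 \cdot 15342 \cdot \frac{1}{10320} = 7 \cdot \frac{2557}{1720} = \frac{17899}{1720} \approx 10.406$)
$G = -432$ ($G = 18 \left(-24\right) = -432$)
$a = -1308$ ($a = -12 + 3 \left(-432\right) = -12 - 1296 = -1308$)
$w = - \frac{2231861}{1720}$ ($w = -1308 + \frac{17899}{1720} = - \frac{2231861}{1720} \approx -1297.6$)
$w + \left(\left(\left(968 + \frac{1}{2715}\right) + 4410\right) - 4759\right) = - \frac{2231861}{1720} + \left(\left(\left(968 + \frac{1}{2715}\right) + 4410\right) - 4759\right) = - \frac{2231861}{1720} + \left(\left(\frac{2628121}{2715} + 4410\right) - 4759\right) = - \frac{2231861}{1720} + \left(\frac{14601271}{2715} - 4759\right) = - \frac{2231861}{1720} + \frac{1680586}{2715} = - \frac{633778939}{933960}$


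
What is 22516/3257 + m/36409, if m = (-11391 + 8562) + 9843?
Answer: 842629642/118584113 ≈ 7.1058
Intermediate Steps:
m = 7014 (m = -2829 + 9843 = 7014)
22516/3257 + m/36409 = 22516/3257 + 7014/36409 = 842629642/118584113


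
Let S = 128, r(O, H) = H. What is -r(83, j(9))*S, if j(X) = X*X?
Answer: -10368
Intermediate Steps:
j(X) = X²
-r(83, j(9))*S = -9²*128 = -81*128 = -1*10368 = -10368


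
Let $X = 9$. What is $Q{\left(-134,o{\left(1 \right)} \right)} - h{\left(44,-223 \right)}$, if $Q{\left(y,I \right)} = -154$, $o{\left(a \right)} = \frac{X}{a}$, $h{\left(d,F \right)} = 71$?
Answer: $-225$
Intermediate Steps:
$o{\left(a \right)} = \frac{9}{a}$
$Q{\left(-134,o{\left(1 \right)} \right)} - h{\left(44,-223 \right)} = -154 - 71 = -225$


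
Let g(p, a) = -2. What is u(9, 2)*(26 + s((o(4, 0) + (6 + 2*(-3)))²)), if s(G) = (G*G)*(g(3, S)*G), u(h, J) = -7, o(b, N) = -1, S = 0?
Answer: -168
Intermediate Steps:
s(G) = -2*G³ (s(G) = (G*G)*(-2*G) = G²*(-2*G) = -2*G³)
u(9, 2)*(26 + s((o(4, 0) + (6 + 2*(-3)))²)) = -7*(26 - 2*(-1 + (6 + 2*(-3)))⁶) = -7*(26 - 2*(-1 + (6 - 6))⁶) = -7*(26 - 2*(-1 + 0)⁶) = -7*(26 - 2*((-1)²)³) = -7*(26 - 2*1³) = -7*(26 - 2*1) = -7*(26 - 2) = -7*24 = -168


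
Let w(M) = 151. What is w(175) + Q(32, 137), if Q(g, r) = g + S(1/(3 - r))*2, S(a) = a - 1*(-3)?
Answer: 12662/67 ≈ 188.99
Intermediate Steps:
S(a) = 3 + a (S(a) = a + 3 = 3 + a)
Q(g, r) = 6 + g + 2/(3 - r) (Q(g, r) = g + (3 + 1/(3 - r))*2 = g + (6 + 2/(3 - r)) = 6 + g + 2/(3 - r))
w(175) + Q(32, 137) = 151 + (-20 + 6*137 + 32*(-3 + 137))/(-3 + 137) = 151 + (-20 + 822 + 32*134)/134 = 151 + (-20 + 822 + 4288)/134 = 151 + (1/134)*5090 = 151 + 2545/67 = 12662/67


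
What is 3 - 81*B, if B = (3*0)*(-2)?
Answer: 3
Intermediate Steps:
B = 0 (B = 0*(-2) = 0)
3 - 81*B = 3 - 81*0 = 3 + 0 = 3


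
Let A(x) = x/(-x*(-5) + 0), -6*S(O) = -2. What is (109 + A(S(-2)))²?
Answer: 298116/25 ≈ 11925.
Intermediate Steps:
S(O) = ⅓ (S(O) = -⅙*(-2) = ⅓)
A(x) = ⅕ (A(x) = x/(5*x + 0) = x/((5*x)) = x*(1/(5*x)) = ⅕)
(109 + A(S(-2)))² = (109 + ⅕)² = (546/5)² = 298116/25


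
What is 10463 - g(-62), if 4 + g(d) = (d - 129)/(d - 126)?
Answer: 1967605/188 ≈ 10466.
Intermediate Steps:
g(d) = -4 + (-129 + d)/(-126 + d) (g(d) = -4 + (d - 129)/(d - 126) = -4 + (-129 + d)/(-126 + d))
10463 - g(-62) = 10463 - 3*(125 - 1*(-62))/(-126 - 62) = 10463 - 3*(125 + 62)/(-188) = 10463 - 3*(-1)*187/188 = 10463 - 1*(-561/188) = 10463 + 561/188 = 1967605/188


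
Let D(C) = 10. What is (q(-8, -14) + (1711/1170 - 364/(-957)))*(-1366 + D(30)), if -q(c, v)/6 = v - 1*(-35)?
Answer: 10472661686/62205 ≈ 1.6836e+5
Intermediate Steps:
q(c, v) = -210 - 6*v (q(c, v) = -6*(v - 1*(-35)) = -6*(v + 35) = -6*(35 + v) = -210 - 6*v)
(q(-8, -14) + (1711/1170 - 364/(-957)))*(-1366 + D(30)) = ((-210 - 6*(-14)) + (1711/1170 - 364/(-957)))*(-1366 + 10) = ((-210 + 84) + (1711*(1/1170) - 364*(-1/957)))*(-1356) = (-126 + (1711/1170 + 364/957))*(-1356) = (-126 + 687769/373230)*(-1356) = -46339211/373230*(-1356) = 10472661686/62205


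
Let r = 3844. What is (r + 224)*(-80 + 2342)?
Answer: 9201816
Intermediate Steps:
(r + 224)*(-80 + 2342) = (3844 + 224)*(-80 + 2342) = 4068*2262 = 9201816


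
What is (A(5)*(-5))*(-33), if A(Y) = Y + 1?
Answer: 990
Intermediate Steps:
A(Y) = 1 + Y
(A(5)*(-5))*(-33) = ((1 + 5)*(-5))*(-33) = (6*(-5))*(-33) = -30*(-33) = 990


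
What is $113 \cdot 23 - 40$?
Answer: $2559$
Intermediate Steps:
$113 \cdot 23 - 40 = 2599 - 40 = 2559$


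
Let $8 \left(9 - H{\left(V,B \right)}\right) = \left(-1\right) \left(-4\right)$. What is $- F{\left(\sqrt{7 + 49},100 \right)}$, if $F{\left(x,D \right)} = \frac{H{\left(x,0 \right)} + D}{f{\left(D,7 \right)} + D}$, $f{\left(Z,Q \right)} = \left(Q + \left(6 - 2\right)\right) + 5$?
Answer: $- \frac{217}{232} \approx -0.93534$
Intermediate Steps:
$H{\left(V,B \right)} = \frac{17}{2}$ ($H{\left(V,B \right)} = 9 - \frac{\left(-1\right) \left(-4\right)}{8} = 9 - \frac{1}{2} = \frac{17}{2}$)
$f{\left(Z,Q \right)} = 9 + Q$ ($f{\left(Z,Q \right)} = \left(Q + \left(6 - 2\right)\right) + 5 = \left(Q + 4\right) + 5 = \left(4 + Q\right) + 5 = 9 + Q$)
$F{\left(x,D \right)} = \frac{\frac{17}{2} + D}{16 + D}$ ($F{\left(x,D \right)} = \frac{\frac{17}{2} + D}{\left(9 + 7\right) + D} = \frac{\frac{17}{2} + D}{16 + D}$)
$- F{\left(\sqrt{7 + 49},100 \right)} = - \frac{\frac{17}{2} + 100}{16 + 100} = - \frac{217}{116 \cdot 2} = \left(-1\right) \frac{217}{232} = - \frac{217}{232}$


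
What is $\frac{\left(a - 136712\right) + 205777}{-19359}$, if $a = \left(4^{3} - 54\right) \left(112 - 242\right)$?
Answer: $- \frac{67765}{19359} \approx -3.5004$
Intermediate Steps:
$a = -1300$ ($a = \left(64 - 54\right) \left(-130\right) = 10 \left(-130\right) = -1300$)
$\frac{\left(a - 136712\right) + 205777}{-19359} = \frac{\left(-1300 - 136712\right) + 205777}{-19359} = \left(-138012 + 205777\right) \left(- \frac{1}{19359}\right) = 67765 \left(- \frac{1}{19359}\right) = - \frac{67765}{19359}$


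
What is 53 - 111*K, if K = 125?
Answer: -13822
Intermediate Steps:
53 - 111*K = 53 - 111*125 = 53 - 13875 = -13822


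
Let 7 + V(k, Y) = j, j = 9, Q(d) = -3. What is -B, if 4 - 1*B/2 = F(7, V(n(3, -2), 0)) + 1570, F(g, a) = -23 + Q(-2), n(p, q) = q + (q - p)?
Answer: 3080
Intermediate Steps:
n(p, q) = -p + 2*q
V(k, Y) = 2 (V(k, Y) = -7 + 9 = 2)
F(g, a) = -26 (F(g, a) = -23 - 3 = -26)
B = -3080 (B = 8 - 2*(-26 + 1570) = 8 - 2*1544 = 8 - 3088 = -3080)
-B = -1*(-3080) = 3080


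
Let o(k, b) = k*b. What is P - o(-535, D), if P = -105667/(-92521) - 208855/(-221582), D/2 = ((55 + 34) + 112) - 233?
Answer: -701911099342631/20500988222 ≈ -34238.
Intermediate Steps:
D = -64 (D = 2*(((55 + 34) + 112) - 233) = 2*((89 + 112) - 233) = 2*(201 - 233) = 2*(-32) = -64)
o(k, b) = b*k
P = 42737378649/20500988222 (P = -105667*(-1/92521) - 208855*(-1/221582) = 105667/92521 + 208855/221582 = 42737378649/20500988222 ≈ 2.0846)
P - o(-535, D) = 42737378649/20500988222 - (-64)*(-535) = 42737378649/20500988222 - 1*34240 = 42737378649/20500988222 - 34240 = -701911099342631/20500988222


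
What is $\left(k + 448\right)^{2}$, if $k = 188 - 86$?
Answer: $302500$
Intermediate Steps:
$k = 102$ ($k = 188 - 86 = 102$)
$\left(k + 448\right)^{2} = \left(102 + 448\right)^{2} = 550^{2} = 302500$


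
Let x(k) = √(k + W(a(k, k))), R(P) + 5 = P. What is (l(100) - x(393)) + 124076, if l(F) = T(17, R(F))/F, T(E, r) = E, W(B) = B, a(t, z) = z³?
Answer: 12407617/100 - 5*√2427954 ≈ 1.1629e+5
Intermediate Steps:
R(P) = -5 + P
x(k) = √(k + k³)
l(F) = 17/F
(l(100) - x(393)) + 124076 = (17/100 - √(393 + 393³)) + 124076 = (17*(1/100) - √(393 + 60698457)) + 124076 = (17/100 - √60698850) + 124076 = (17/100 - 5*√2427954) + 124076 = 12407617/100 - 5*√2427954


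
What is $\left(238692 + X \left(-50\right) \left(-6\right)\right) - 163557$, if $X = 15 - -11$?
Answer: $82935$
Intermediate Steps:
$X = 26$ ($X = 15 + 11 = 26$)
$\left(238692 + X \left(-50\right) \left(-6\right)\right) - 163557 = \left(238692 + 26 \left(-50\right) \left(-6\right)\right) - 163557 = \left(238692 - -7800\right) - 163557 = \left(238692 + 7800\right) - 163557 = 246492 - 163557 = 82935$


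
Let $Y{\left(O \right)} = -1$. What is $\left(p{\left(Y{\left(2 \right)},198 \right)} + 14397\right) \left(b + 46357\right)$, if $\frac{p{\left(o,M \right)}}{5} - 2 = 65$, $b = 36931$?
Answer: $1226998816$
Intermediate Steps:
$p{\left(o,M \right)} = 335$ ($p{\left(o,M \right)} = 10 + 5 \cdot 65 = 10 + 325 = 335$)
$\left(p{\left(Y{\left(2 \right)},198 \right)} + 14397\right) \left(b + 46357\right) = \left(335 + 14397\right) \left(36931 + 46357\right) = 14732 \cdot 83288 = 1226998816$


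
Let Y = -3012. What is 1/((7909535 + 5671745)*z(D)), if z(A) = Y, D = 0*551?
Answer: -1/40906815360 ≈ -2.4446e-11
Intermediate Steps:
D = 0
z(A) = -3012
1/((7909535 + 5671745)*z(D)) = 1/((7909535 + 5671745)*(-3012)) = -1/3012/13581280 = (1/13581280)*(-1/3012) = -1/40906815360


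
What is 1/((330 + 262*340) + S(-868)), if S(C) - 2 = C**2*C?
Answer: -1/653882620 ≈ -1.5293e-9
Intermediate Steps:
S(C) = 2 + C**3 (S(C) = 2 + C**2*C = 2 + C**3)
1/((330 + 262*340) + S(-868)) = 1/((330 + 262*340) + (2 + (-868)**3)) = 1/((330 + 89080) + (2 - 653972032)) = 1/(89410 - 653972030) = 1/(-653882620) = -1/653882620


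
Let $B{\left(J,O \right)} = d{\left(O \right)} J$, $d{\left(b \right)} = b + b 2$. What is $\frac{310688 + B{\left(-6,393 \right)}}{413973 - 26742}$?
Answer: $\frac{303614}{387231} \approx 0.78406$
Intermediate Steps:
$d{\left(b \right)} = 3 b$ ($d{\left(b \right)} = b + 2 b = 3 b$)
$B{\left(J,O \right)} = 3 J O$ ($B{\left(J,O \right)} = 3 O J = 3 J O$)
$\frac{310688 + B{\left(-6,393 \right)}}{413973 - 26742} = \frac{310688 + 3 \left(-6\right) 393}{413973 - 26742} = \frac{310688 - 7074}{387231} = 303614 \cdot \frac{1}{387231} = \frac{303614}{387231}$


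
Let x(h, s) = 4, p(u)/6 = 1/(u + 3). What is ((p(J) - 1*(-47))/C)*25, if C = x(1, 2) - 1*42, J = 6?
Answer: -3575/114 ≈ -31.360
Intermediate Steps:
p(u) = 6/(3 + u) (p(u) = 6/(u + 3) = 6/(3 + u))
C = -38 (C = 4 - 1*42 = 4 - 42 = -38)
((p(J) - 1*(-47))/C)*25 = ((6/(3 + 6) - 1*(-47))/(-38))*25 = ((6/9 + 47)*(-1/38))*25 = ((6*(1/9) + 47)*(-1/38))*25 = ((2/3 + 47)*(-1/38))*25 = ((143/3)*(-1/38))*25 = -143/114*25 = -3575/114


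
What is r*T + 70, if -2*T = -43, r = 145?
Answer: 6375/2 ≈ 3187.5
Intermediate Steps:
T = 43/2 (T = -½*(-43) = 43/2 ≈ 21.500)
r*T + 70 = 145*(43/2) + 70 = 6235/2 + 70 = 6375/2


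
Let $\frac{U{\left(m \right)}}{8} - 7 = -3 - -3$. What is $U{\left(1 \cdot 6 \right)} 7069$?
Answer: $395864$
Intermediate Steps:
$U{\left(m \right)} = 56$ ($U{\left(m \right)} = 56 + 8 \left(-3 - -3\right) = 56 + 8 \left(-3 + 3\right) = 56 + 8 \cdot 0 = 56 + 0 = 56$)
$U{\left(1 \cdot 6 \right)} 7069 = 56 \cdot 7069 = 395864$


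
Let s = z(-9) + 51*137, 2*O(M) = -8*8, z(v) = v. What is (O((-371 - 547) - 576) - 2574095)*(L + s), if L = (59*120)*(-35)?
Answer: 619906412394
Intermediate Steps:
O(M) = -32 (O(M) = (-8*8)/2 = (1/2)*(-64) = -32)
s = 6978 (s = -9 + 51*137 = -9 + 6987 = 6978)
L = -247800 (L = 7080*(-35) = -247800)
(O((-371 - 547) - 576) - 2574095)*(L + s) = (-32 - 2574095)*(-247800 + 6978) = -2574127*(-240822) = 619906412394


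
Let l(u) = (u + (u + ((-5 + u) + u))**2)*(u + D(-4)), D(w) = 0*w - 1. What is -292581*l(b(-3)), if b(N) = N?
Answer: 225872532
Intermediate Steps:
D(w) = -1 (D(w) = 0 - 1 = -1)
l(u) = (-1 + u)*(u + (-5 + 3*u)**2) (l(u) = (u + (u + ((-5 + u) + u))**2)*(u - 1) = (u + (u + (-5 + 2*u))**2)*(-1 + u) = (u + (-5 + 3*u)**2)*(-1 + u) = (-1 + u)*(u + (-5 + 3*u)**2))
-292581*l(b(-3)) = -292581*(-25 - 38*(-3)**2 + 9*(-3)**3 + 54*(-3)) = -292581*(-25 - 38*9 + 9*(-27) - 162) = -292581*(-25 - 342 - 243 - 162) = -292581*(-772) = 225872532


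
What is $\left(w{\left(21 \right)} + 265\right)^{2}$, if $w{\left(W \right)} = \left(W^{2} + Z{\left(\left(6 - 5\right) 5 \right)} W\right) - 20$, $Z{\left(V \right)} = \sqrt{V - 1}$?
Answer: $529984$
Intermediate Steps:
$Z{\left(V \right)} = \sqrt{-1 + V}$
$w{\left(W \right)} = -20 + W^{2} + 2 W$ ($w{\left(W \right)} = \left(W^{2} + \sqrt{-1 + \left(6 - 5\right) 5} W\right) - 20 = \left(W^{2} + \sqrt{-1 + 1 \cdot 5} W\right) - 20 = \left(W^{2} + \sqrt{-1 + 5} W\right) - 20 = \left(W^{2} + \sqrt{4} W\right) - 20 = \left(W^{2} + 2 W\right) - 20 = -20 + W^{2} + 2 W$)
$\left(w{\left(21 \right)} + 265\right)^{2} = \left(\left(-20 + 21^{2} + 2 \cdot 21\right) + 265\right)^{2} = \left(\left(-20 + 441 + 42\right) + 265\right)^{2} = \left(463 + 265\right)^{2} = 728^{2} = 529984$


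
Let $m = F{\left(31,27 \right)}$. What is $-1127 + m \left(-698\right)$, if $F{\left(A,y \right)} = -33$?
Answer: $21907$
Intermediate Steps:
$m = -33$
$-1127 + m \left(-698\right) = -1127 - -23034 = -1127 + 23034 = 21907$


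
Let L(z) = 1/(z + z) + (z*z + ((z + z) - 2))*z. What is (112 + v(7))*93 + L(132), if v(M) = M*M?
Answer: 620274601/264 ≈ 2.3495e+6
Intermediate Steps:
v(M) = M²
L(z) = 1/(2*z) + z*(-2 + z² + 2*z) (L(z) = 1/(2*z) + (z² + (2*z - 2))*z = 1/(2*z) + (z² + (-2 + 2*z))*z = 1/(2*z) + (-2 + z² + 2*z)*z = 1/(2*z) + z*(-2 + z² + 2*z))
(112 + v(7))*93 + L(132) = (112 + 7²)*93 + (132³ + (½)/132 - 2*132 + 2*132²) = (112 + 49)*93 + (2299968 + (½)*(1/132) - 264 + 2*17424) = 161*93 + (2299968 + 1/264 - 264 + 34848) = 14973 + 616321729/264 = 620274601/264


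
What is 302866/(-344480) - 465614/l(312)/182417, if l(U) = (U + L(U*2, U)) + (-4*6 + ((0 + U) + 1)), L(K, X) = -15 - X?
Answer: -3824580315537/4304472058960 ≈ -0.88851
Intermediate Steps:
l(U) = -38 + U (l(U) = (U + (-15 - U)) + (-4*6 + ((0 + U) + 1)) = -15 + (-24 + (U + 1)) = -15 + (-24 + (1 + U)) = -15 + (-23 + U) = -38 + U)
302866/(-344480) - 465614/l(312)/182417 = 302866/(-344480) - 465614/(-38 + 312)/182417 = 302866*(-1/344480) - 465614/274*(1/182417) = -151433/172240 - 465614*1/274*(1/182417) = -151433/172240 - 232807/137*1/182417 = -151433/172240 - 232807/24991129 = -3824580315537/4304472058960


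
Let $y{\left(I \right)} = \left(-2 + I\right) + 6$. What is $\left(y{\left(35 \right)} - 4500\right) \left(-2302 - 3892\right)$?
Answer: $27631434$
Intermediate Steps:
$y{\left(I \right)} = 4 + I$
$\left(y{\left(35 \right)} - 4500\right) \left(-2302 - 3892\right) = \left(\left(4 + 35\right) - 4500\right) \left(-2302 - 3892\right) = \left(39 - 4500\right) \left(-6194\right) = \left(-4461\right) \left(-6194\right) = 27631434$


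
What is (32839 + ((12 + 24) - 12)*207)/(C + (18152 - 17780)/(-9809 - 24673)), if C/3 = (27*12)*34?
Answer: 217276829/189926794 ≈ 1.1440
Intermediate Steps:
C = 33048 (C = 3*((27*12)*34) = 3*(324*34) = 3*11016 = 33048)
(32839 + ((12 + 24) - 12)*207)/(C + (18152 - 17780)/(-9809 - 24673)) = (32839 + ((12 + 24) - 12)*207)/(33048 + (18152 - 17780)/(-9809 - 24673)) = (32839 + (36 - 12)*207)/(33048 + 372/(-34482)) = (32839 + 24*207)/(33048 + 372*(-1/34482)) = (32839 + 4968)/(33048 - 62/5747) = 37807/(189926794/5747) = 37807*(5747/189926794) = 217276829/189926794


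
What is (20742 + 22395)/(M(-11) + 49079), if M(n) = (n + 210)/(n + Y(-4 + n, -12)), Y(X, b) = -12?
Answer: 110239/125402 ≈ 0.87908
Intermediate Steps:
M(n) = (210 + n)/(-12 + n) (M(n) = (n + 210)/(n - 12) = (210 + n)/(-12 + n))
(20742 + 22395)/(M(-11) + 49079) = (20742 + 22395)/((210 - 11)/(-12 - 11) + 49079) = 43137/(199/(-23) + 49079) = 43137/(-1/23*199 + 49079) = 43137/(-199/23 + 49079) = 43137/(1128618/23) = 43137*(23/1128618) = 110239/125402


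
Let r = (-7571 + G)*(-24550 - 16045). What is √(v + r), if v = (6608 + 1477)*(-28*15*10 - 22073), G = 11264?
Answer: 2*I*√90583635 ≈ 19035.0*I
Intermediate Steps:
r = -149917335 (r = (-7571 + 11264)*(-24550 - 16045) = 3693*(-40595) = -149917335)
v = -212417205 (v = 8085*(-420*10 - 22073) = 8085*(-4200 - 22073) = 8085*(-26273) = -212417205)
√(v + r) = √(-212417205 - 149917335) = √(-362334540) = 2*I*√90583635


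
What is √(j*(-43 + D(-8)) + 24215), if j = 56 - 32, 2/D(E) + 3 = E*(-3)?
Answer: 3*√126231/7 ≈ 152.27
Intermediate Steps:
D(E) = 2/(-3 - 3*E) (D(E) = 2/(-3 + E*(-3)) = 2/(-3 - 3*E))
j = 24
√(j*(-43 + D(-8)) + 24215) = √(24*(-43 - 2/(3 + 3*(-8))) + 24215) = √(24*(-43 - 2/(3 - 24)) + 24215) = √(24*(-43 - 2/(-21)) + 24215) = √(24*(-43 - 2*(-1/21)) + 24215) = √(24*(-43 + 2/21) + 24215) = √(24*(-901/21) + 24215) = √(-7208/7 + 24215) = √(162297/7) = 3*√126231/7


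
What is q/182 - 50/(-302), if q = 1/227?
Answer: 1033001/6238414 ≈ 0.16559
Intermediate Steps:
q = 1/227 ≈ 0.0044053
q/182 - 50/(-302) = (1/227)/182 - 50/(-302) = (1/227)*(1/182) - 50*(-1/302) = 1/41314 + 25/151 = 1033001/6238414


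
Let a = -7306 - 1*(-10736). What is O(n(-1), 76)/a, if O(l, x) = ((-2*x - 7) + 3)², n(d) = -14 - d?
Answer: 12168/1715 ≈ 7.0950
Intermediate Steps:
a = 3430 (a = -7306 + 10736 = 3430)
O(l, x) = (-4 - 2*x)² (O(l, x) = ((-7 - 2*x) + 3)² = (-4 - 2*x)²)
O(n(-1), 76)/a = (4*(2 + 76)²)/3430 = (4*78²)*(1/3430) = (4*6084)*(1/3430) = 24336*(1/3430) = 12168/1715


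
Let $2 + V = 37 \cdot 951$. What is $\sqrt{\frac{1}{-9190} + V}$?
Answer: $\frac{\sqrt{2971587869310}}{9190} \approx 187.58$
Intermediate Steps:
$V = 35185$ ($V = -2 + 37 \cdot 951 = -2 + 35187 = 35185$)
$\sqrt{\frac{1}{-9190} + V} = \sqrt{\frac{1}{-9190} + 35185} = \sqrt{- \frac{1}{9190} + 35185} = \sqrt{\frac{323350149}{9190}} = \frac{\sqrt{2971587869310}}{9190}$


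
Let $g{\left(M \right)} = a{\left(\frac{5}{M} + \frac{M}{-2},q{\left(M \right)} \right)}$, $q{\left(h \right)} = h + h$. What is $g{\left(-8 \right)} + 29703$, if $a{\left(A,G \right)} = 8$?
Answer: $29711$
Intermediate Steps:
$q{\left(h \right)} = 2 h$
$g{\left(M \right)} = 8$
$g{\left(-8 \right)} + 29703 = 8 + 29703 = 29711$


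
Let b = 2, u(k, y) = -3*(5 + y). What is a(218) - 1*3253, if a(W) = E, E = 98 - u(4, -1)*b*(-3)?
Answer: -3227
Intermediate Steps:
u(k, y) = -15 - 3*y
E = 26 (E = 98 - (-15 - 3*(-1))*2*(-3) = 98 - (-15 + 3)*2*(-3) = 98 - (-12*2)*(-3) = 98 - (-24)*(-3) = 98 - 1*72 = 98 - 72 = 26)
a(W) = 26
a(218) - 1*3253 = 26 - 1*3253 = 26 - 3253 = -3227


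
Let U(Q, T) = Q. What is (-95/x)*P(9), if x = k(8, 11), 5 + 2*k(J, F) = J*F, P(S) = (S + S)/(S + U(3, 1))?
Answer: -285/83 ≈ -3.4337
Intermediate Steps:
P(S) = 2*S/(3 + S) (P(S) = (S + S)/(S + 3) = (2*S)/(3 + S) = 2*S/(3 + S))
k(J, F) = -5/2 + F*J/2 (k(J, F) = -5/2 + (J*F)/2 = -5/2 + (F*J)/2 = -5/2 + F*J/2)
x = 83/2 (x = -5/2 + (½)*11*8 = -5/2 + 44 = 83/2 ≈ 41.500)
(-95/x)*P(9) = (-95/83/2)*(2*9/(3 + 9)) = (-95*2/83)*(2*9/12) = (-95*2/83)*(2*9*(1/12)) = -190/83*3/2 = -285/83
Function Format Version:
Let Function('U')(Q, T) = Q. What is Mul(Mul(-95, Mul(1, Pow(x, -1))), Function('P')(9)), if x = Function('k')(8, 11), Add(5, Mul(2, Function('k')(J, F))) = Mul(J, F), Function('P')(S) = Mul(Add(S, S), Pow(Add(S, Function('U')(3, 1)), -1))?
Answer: Rational(-285, 83) ≈ -3.4337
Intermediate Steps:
Function('P')(S) = Mul(2, S, Pow(Add(3, S), -1)) (Function('P')(S) = Mul(Add(S, S), Pow(Add(S, 3), -1)) = Mul(Mul(2, S), Pow(Add(3, S), -1)) = Mul(2, S, Pow(Add(3, S), -1)))
Function('k')(J, F) = Add(Rational(-5, 2), Mul(Rational(1, 2), F, J)) (Function('k')(J, F) = Add(Rational(-5, 2), Mul(Rational(1, 2), Mul(J, F))) = Add(Rational(-5, 2), Mul(Rational(1, 2), Mul(F, J))) = Add(Rational(-5, 2), Mul(Rational(1, 2), F, J)))
x = Rational(83, 2) (x = Add(Rational(-5, 2), Mul(Rational(1, 2), 11, 8)) = Add(Rational(-5, 2), 44) = Rational(83, 2) ≈ 41.500)
Mul(Mul(-95, Mul(1, Pow(x, -1))), Function('P')(9)) = Mul(Mul(-95, Mul(1, Pow(Rational(83, 2), -1))), Mul(2, 9, Pow(Add(3, 9), -1))) = Mul(Mul(-95, Mul(1, Rational(2, 83))), Mul(2, 9, Pow(12, -1))) = Mul(Mul(-95, Rational(2, 83)), Mul(2, 9, Rational(1, 12))) = Mul(Rational(-190, 83), Rational(3, 2)) = Rational(-285, 83)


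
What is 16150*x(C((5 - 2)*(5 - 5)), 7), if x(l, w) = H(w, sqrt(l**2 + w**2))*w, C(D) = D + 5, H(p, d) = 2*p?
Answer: 1582700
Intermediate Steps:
C(D) = 5 + D
x(l, w) = 2*w**2 (x(l, w) = (2*w)*w = 2*w**2)
16150*x(C((5 - 2)*(5 - 5)), 7) = 16150*(2*7**2) = 16150*(2*49) = 16150*98 = 1582700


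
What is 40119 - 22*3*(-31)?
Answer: 42165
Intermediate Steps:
40119 - 22*3*(-31) = 40119 - 66*(-31) = 40119 + 2046 = 42165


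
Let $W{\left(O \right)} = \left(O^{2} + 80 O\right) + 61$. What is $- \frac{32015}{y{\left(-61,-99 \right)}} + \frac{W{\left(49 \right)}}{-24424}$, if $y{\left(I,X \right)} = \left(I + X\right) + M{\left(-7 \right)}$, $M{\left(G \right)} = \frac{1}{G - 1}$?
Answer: $\frac{3123649769}{15643572} \approx 199.68$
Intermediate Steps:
$W{\left(O \right)} = 61 + O^{2} + 80 O$
$M{\left(G \right)} = \frac{1}{-1 + G}$
$y{\left(I,X \right)} = - \frac{1}{8} + I + X$ ($y{\left(I,X \right)} = \left(I + X\right) + \frac{1}{-1 - 7} = \left(I + X\right) + \frac{1}{-8} = \left(I + X\right) - \frac{1}{8} = - \frac{1}{8} + I + X$)
$- \frac{32015}{y{\left(-61,-99 \right)}} + \frac{W{\left(49 \right)}}{-24424} = - \frac{32015}{- \frac{1}{8} - 61 - 99} + \frac{61 + 49^{2} + 80 \cdot 49}{-24424} = - \frac{32015}{- \frac{1281}{8}} + \left(61 + 2401 + 3920\right) \left(- \frac{1}{24424}\right) = \left(-32015\right) \left(- \frac{8}{1281}\right) + 6382 \left(- \frac{1}{24424}\right) = \frac{256120}{1281} - \frac{3191}{12212} = \frac{3123649769}{15643572}$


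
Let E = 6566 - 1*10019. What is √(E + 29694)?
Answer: √26241 ≈ 161.99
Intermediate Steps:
E = -3453 (E = 6566 - 10019 = -3453)
√(E + 29694) = √(-3453 + 29694) = √26241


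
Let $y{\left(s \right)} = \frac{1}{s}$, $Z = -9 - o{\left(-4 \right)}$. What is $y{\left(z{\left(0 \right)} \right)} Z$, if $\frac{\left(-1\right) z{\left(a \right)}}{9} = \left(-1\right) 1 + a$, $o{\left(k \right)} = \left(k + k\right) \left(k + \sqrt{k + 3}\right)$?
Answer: $- \frac{41}{9} + \frac{8 i}{9} \approx -4.5556 + 0.88889 i$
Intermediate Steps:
$o{\left(k \right)} = 2 k \left(k + \sqrt{3 + k}\right)$
$z{\left(a \right)} = 9 - 9 a$ ($z{\left(a \right)} = - 9 \left(\left(-1\right) 1 + a\right) = - 9 \left(-1 + a\right) = 9 - 9 a$)
$Z = -41 + 8 i$ ($Z = -9 - 2 \left(-4\right) \left(-4 + \sqrt{3 - 4}\right) = -9 - 2 \left(-4\right) \left(-4 + \sqrt{-1}\right) = -9 - 2 \left(-4\right) \left(-4 + i\right) = -9 - \left(32 - 8 i\right) = -41 + 8 i \approx -41.0 + 8.0 i$)
$y{\left(z{\left(0 \right)} \right)} Z = \frac{-41 + 8 i}{9 - 0} = \frac{-41 + 8 i}{9 + 0} = \frac{-41 + 8 i}{9} = - \frac{41}{9} + \frac{8 i}{9}$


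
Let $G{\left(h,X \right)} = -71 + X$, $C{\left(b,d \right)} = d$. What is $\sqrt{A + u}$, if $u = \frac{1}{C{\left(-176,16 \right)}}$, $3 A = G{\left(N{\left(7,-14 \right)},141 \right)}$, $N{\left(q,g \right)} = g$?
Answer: $\frac{\sqrt{3369}}{12} \approx 4.8369$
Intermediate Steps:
$A = \frac{70}{3}$ ($A = \frac{-71 + 141}{3} = \frac{1}{3} \cdot 70 = \frac{70}{3} \approx 23.333$)
$u = \frac{1}{16} \approx 0.0625$
$\sqrt{A + u} = \sqrt{\frac{70}{3} + \frac{1}{16}} = \sqrt{\frac{1123}{48}} = \frac{\sqrt{3369}}{12}$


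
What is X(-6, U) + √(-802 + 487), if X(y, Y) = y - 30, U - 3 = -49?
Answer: -36 + 3*I*√35 ≈ -36.0 + 17.748*I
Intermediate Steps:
U = -46 (U = 3 - 49 = -46)
X(y, Y) = -30 + y
X(-6, U) + √(-802 + 487) = (-30 - 6) + √(-802 + 487) = -36 + √(-315) = -36 + 3*I*√35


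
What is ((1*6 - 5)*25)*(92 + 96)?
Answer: 4700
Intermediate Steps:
((1*6 - 5)*25)*(92 + 96) = ((6 - 5)*25)*188 = (1*25)*188 = 25*188 = 4700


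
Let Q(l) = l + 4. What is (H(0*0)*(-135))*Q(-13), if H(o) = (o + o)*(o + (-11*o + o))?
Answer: 0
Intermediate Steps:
Q(l) = 4 + l
H(o) = -18*o**2 (H(o) = (2*o)*(o - 10*o) = (2*o)*(-9*o) = -18*o**2)
(H(0*0)*(-135))*Q(-13) = (-18*(0*0)**2*(-135))*(4 - 13) = (-18*0**2*(-135))*(-9) = (-18*0*(-135))*(-9) = (0*(-135))*(-9) = 0*(-9) = 0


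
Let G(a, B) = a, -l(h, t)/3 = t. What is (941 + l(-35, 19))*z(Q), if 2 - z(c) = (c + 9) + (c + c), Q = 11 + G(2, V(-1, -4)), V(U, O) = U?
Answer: -40664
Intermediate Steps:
l(h, t) = -3*t
Q = 13 (Q = 11 + 2 = 13)
z(c) = -7 - 3*c (z(c) = 2 - ((c + 9) + (c + c)) = 2 - ((9 + c) + 2*c) = 2 - (9 + 3*c) = 2 + (-9 - 3*c) = -7 - 3*c)
(941 + l(-35, 19))*z(Q) = (941 - 3*19)*(-7 - 3*13) = (941 - 57)*(-7 - 39) = 884*(-46) = -40664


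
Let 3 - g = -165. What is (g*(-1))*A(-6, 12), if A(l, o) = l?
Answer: 1008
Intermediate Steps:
g = 168 (g = 3 - 1*(-165) = 3 + 165 = 168)
(g*(-1))*A(-6, 12) = (168*(-1))*(-6) = -168*(-6) = 1008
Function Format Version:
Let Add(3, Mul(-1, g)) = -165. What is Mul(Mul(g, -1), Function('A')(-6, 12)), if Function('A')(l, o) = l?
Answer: 1008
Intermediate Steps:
g = 168 (g = Add(3, Mul(-1, -165)) = Add(3, 165) = 168)
Mul(Mul(g, -1), Function('A')(-6, 12)) = Mul(Mul(168, -1), -6) = Mul(-168, -6) = 1008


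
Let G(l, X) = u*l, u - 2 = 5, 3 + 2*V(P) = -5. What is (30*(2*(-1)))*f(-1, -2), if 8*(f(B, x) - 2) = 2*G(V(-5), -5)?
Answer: 300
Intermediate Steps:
V(P) = -4 (V(P) = -3/2 + (½)*(-5) = -3/2 - 5/2 = -4)
u = 7 (u = 2 + 5 = 7)
G(l, X) = 7*l
f(B, x) = -5 (f(B, x) = 2 + (2*(7*(-4)))/8 = 2 + (2*(-28))/8 = 2 + (⅛)*(-56) = 2 - 7 = -5)
(30*(2*(-1)))*f(-1, -2) = (30*(2*(-1)))*(-5) = (30*(-2))*(-5) = -60*(-5) = 300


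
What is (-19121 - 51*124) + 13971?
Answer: -11474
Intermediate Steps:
(-19121 - 51*124) + 13971 = (-19121 - 6324) + 13971 = -25445 + 13971 = -11474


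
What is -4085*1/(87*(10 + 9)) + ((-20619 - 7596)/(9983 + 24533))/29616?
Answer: -73260337915/29644549824 ≈ -2.4713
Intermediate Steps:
-4085*1/(87*(10 + 9)) + ((-20619 - 7596)/(9983 + 24533))/29616 = -4085/(19*87) - 28215/34516*(1/29616) = -4085/1653 - 28215*1/34516*(1/29616) = -4085*1/1653 - 28215/34516*1/29616 = -215/87 - 9405/340741952 = -73260337915/29644549824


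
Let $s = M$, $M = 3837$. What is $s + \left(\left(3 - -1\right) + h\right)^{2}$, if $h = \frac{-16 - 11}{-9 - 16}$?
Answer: $\frac{2414254}{625} \approx 3862.8$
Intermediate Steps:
$s = 3837$
$h = \frac{27}{25}$ ($h = - \frac{27}{-25} = \left(-27\right) \left(- \frac{1}{25}\right) = \frac{27}{25} \approx 1.08$)
$s + \left(\left(3 - -1\right) + h\right)^{2} = 3837 + \left(\left(3 - -1\right) + \frac{27}{25}\right)^{2} = 3837 + \left(\left(3 + 1\right) + \frac{27}{25}\right)^{2} = 3837 + \left(4 + \frac{27}{25}\right)^{2} = 3837 + \left(\frac{127}{25}\right)^{2} = 3837 + \frac{16129}{625} = \frac{2414254}{625}$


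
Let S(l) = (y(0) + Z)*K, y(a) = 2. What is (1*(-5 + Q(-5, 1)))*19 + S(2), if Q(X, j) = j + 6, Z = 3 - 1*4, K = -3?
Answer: 35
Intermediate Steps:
Z = -1 (Z = 3 - 4 = -1)
Q(X, j) = 6 + j
S(l) = -3 (S(l) = (2 - 1)*(-3) = 1*(-3) = -3)
(1*(-5 + Q(-5, 1)))*19 + S(2) = (1*(-5 + (6 + 1)))*19 - 3 = (1*(-5 + 7))*19 - 3 = (1*2)*19 - 3 = 2*19 - 3 = 38 - 3 = 35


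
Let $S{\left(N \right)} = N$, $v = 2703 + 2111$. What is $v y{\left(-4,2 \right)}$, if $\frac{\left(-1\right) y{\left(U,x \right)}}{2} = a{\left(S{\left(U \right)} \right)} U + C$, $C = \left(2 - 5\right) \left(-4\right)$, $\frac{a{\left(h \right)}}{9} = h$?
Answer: $-1501968$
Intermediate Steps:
$v = 4814$
$a{\left(h \right)} = 9 h$
$C = 12$ ($C = \left(-3\right) \left(-4\right) = 12$)
$y{\left(U,x \right)} = -24 - 18 U^{2}$ ($y{\left(U,x \right)} = - 2 \left(9 U U + 12\right) = - 2 \left(9 U^{2} + 12\right) = - 2 \left(12 + 9 U^{2}\right) = -24 - 18 U^{2}$)
$v y{\left(-4,2 \right)} = 4814 \left(-24 - 18 \left(-4\right)^{2}\right) = 4814 \left(-24 - 288\right) = 4814 \left(-312\right) = -1501968$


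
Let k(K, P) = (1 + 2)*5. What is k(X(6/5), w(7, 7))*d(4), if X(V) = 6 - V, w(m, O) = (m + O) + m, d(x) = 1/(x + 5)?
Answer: 5/3 ≈ 1.6667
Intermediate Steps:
d(x) = 1/(5 + x)
w(m, O) = O + 2*m (w(m, O) = (O + m) + m = O + 2*m)
k(K, P) = 15 (k(K, P) = 3*5 = 15)
k(X(6/5), w(7, 7))*d(4) = 15/(5 + 4) = 15/9 = 15*(⅑) = 5/3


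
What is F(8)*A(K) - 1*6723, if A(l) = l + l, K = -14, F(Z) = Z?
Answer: -6947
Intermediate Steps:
A(l) = 2*l
F(8)*A(K) - 1*6723 = 8*(2*(-14)) - 1*6723 = 8*(-28) - 6723 = -224 - 6723 = -6947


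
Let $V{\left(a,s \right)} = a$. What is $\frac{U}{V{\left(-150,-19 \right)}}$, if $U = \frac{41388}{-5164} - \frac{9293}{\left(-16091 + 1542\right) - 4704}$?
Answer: $\frac{93606764}{1864171725} \approx 0.050214$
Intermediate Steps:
$U = - \frac{187213528}{24855623}$ ($U = 41388 \left(- \frac{1}{5164}\right) - \frac{9293}{-14549 - 4704} = - \frac{10347}{1291} - \frac{9293}{-19253} = - \frac{10347}{1291} - - \frac{9293}{19253} = - \frac{10347}{1291} + \frac{9293}{19253} = - \frac{187213528}{24855623} \approx -7.532$)
$\frac{U}{V{\left(-150,-19 \right)}} = - \frac{187213528}{24855623 \left(-150\right)} = \left(- \frac{187213528}{24855623}\right) \left(- \frac{1}{150}\right) = \frac{93606764}{1864171725}$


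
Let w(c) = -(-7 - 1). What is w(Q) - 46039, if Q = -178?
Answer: -46031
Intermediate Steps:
w(c) = 8 (w(c) = -1*(-8) = 8)
w(Q) - 46039 = 8 - 46039 = -46031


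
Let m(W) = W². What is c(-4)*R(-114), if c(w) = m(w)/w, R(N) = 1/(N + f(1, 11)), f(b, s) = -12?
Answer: 2/63 ≈ 0.031746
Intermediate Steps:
R(N) = 1/(-12 + N) (R(N) = 1/(N - 12) = 1/(-12 + N))
c(w) = w (c(w) = w²/w = w)
c(-4)*R(-114) = -4/(-12 - 114) = -4/(-126) = -4*(-1/126) = 2/63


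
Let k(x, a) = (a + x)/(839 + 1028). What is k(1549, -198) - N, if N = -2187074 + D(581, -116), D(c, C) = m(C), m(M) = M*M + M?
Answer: 4058362729/1867 ≈ 2.1737e+6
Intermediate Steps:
k(x, a) = a/1867 + x/1867 (k(x, a) = (a + x)/1867 = (a + x)*(1/1867) = a/1867 + x/1867)
m(M) = M + M² (m(M) = M² + M = M + M²)
D(c, C) = C*(1 + C)
N = -2173734 (N = -2187074 - 116*(1 - 116) = -2187074 - 116*(-115) = -2187074 + 13340 = -2173734)
k(1549, -198) - N = ((1/1867)*(-198) + (1/1867)*1549) - 1*(-2173734) = (-198/1867 + 1549/1867) + 2173734 = 1351/1867 + 2173734 = 4058362729/1867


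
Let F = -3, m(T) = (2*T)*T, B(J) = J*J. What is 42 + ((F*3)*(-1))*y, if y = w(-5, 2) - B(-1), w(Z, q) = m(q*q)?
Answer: 321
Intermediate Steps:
B(J) = J**2
m(T) = 2*T**2
w(Z, q) = 2*q**4 (w(Z, q) = 2*(q*q)**2 = 2*(q**2)**2 = 2*q**4)
y = 31 (y = 2*2**4 - 1*(-1)**2 = 2*16 - 1*1 = 32 - 1 = 31)
42 + ((F*3)*(-1))*y = 42 + (-3*3*(-1))*31 = 42 - 9*(-1)*31 = 42 + 9*31 = 42 + 279 = 321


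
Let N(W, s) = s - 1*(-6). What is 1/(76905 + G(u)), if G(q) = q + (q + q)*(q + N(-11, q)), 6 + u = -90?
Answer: 1/112521 ≈ 8.8872e-6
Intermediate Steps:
u = -96 (u = -6 - 90 = -96)
N(W, s) = 6 + s (N(W, s) = s + 6 = 6 + s)
G(q) = q + 2*q*(6 + 2*q) (G(q) = q + (q + q)*(q + (6 + q)) = q + (2*q)*(6 + 2*q) = q + 2*q*(6 + 2*q))
1/(76905 + G(u)) = 1/(76905 - 96*(13 + 4*(-96))) = 1/(76905 - 96*(13 - 384)) = 1/(76905 - 96*(-371)) = 1/(76905 + 35616) = 1/112521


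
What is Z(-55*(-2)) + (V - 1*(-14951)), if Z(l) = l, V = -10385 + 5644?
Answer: 10320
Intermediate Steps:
V = -4741
Z(-55*(-2)) + (V - 1*(-14951)) = -55*(-2) + (-4741 - 1*(-14951)) = 110 + (-4741 + 14951) = 110 + 10210 = 10320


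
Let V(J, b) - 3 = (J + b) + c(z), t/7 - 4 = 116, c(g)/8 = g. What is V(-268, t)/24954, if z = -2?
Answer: 559/24954 ≈ 0.022401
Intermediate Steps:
c(g) = 8*g
t = 840 (t = 28 + 7*116 = 28 + 812 = 840)
V(J, b) = -13 + J + b (V(J, b) = 3 + ((J + b) + 8*(-2)) = 3 + ((J + b) - 16) = 3 + (-16 + J + b) = -13 + J + b)
V(-268, t)/24954 = (-13 - 268 + 840)/24954 = 559*(1/24954) = 559/24954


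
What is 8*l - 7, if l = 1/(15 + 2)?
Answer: -111/17 ≈ -6.5294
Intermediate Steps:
l = 1/17 ≈ 0.058824
8*l - 7 = 8*(1/17) - 7 = 8/17 - 7 = -111/17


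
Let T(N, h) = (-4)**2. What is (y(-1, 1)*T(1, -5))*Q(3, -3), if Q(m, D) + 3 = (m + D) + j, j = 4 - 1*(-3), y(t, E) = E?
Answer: 64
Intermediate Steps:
j = 7 (j = 4 + 3 = 7)
Q(m, D) = 4 + D + m (Q(m, D) = -3 + ((m + D) + 7) = -3 + ((D + m) + 7) = -3 + (7 + D + m) = 4 + D + m)
T(N, h) = 16
(y(-1, 1)*T(1, -5))*Q(3, -3) = (1*16)*(4 - 3 + 3) = 16*4 = 64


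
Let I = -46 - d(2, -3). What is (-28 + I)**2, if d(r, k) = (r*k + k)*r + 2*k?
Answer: 2500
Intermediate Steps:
d(r, k) = 2*k + r*(k + k*r) (d(r, k) = (k*r + k)*r + 2*k = (k + k*r)*r + 2*k = r*(k + k*r) + 2*k = 2*k + r*(k + k*r))
I = -22 (I = -46 - (-3)*(2 + 2 + 2**2) = -46 - (-3)*(2 + 2 + 4) = -46 - (-3)*8 = -46 - 1*(-24) = -46 + 24 = -22)
(-28 + I)**2 = (-28 - 22)**2 = (-50)**2 = 2500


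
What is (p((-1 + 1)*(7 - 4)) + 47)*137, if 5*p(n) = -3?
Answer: 31784/5 ≈ 6356.8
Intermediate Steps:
p(n) = -⅗ (p(n) = (⅕)*(-3) = -⅗)
(p((-1 + 1)*(7 - 4)) + 47)*137 = (-⅗ + 47)*137 = (232/5)*137 = 31784/5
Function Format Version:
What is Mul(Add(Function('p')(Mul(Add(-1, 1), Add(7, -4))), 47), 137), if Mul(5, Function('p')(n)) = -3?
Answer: Rational(31784, 5) ≈ 6356.8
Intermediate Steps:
Function('p')(n) = Rational(-3, 5) (Function('p')(n) = Mul(Rational(1, 5), -3) = Rational(-3, 5))
Mul(Add(Function('p')(Mul(Add(-1, 1), Add(7, -4))), 47), 137) = Mul(Add(Rational(-3, 5), 47), 137) = Mul(Rational(232, 5), 137) = Rational(31784, 5)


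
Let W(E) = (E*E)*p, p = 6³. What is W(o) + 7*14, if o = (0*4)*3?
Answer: 98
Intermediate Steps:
p = 216
o = 0 (o = 0*3 = 0)
W(E) = 216*E² (W(E) = (E*E)*216 = E²*216 = 216*E²)
W(o) + 7*14 = 216*0² + 7*14 = 216*0 + 98 = 0 + 98 = 98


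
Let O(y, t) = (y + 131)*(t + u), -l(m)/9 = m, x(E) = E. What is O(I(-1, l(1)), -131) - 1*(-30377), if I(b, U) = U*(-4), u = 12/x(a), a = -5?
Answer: 40496/5 ≈ 8099.2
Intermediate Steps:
l(m) = -9*m
u = -12/5 (u = 12/(-5) = 12*(-⅕) = -12/5 ≈ -2.4000)
I(b, U) = -4*U
O(y, t) = (131 + y)*(-12/5 + t) (O(y, t) = (y + 131)*(t - 12/5) = (131 + y)*(-12/5 + t))
O(I(-1, l(1)), -131) - 1*(-30377) = (-1572/5 + 131*(-131) - (-48)*(-9*1)/5 - (-524)*(-9*1)) - 1*(-30377) = (-1572/5 - 17161 - (-48)*(-9)/5 - (-524)*(-9)) + 30377 = (-1572/5 - 17161 - 12/5*36 - 131*36) + 30377 = (-1572/5 - 17161 - 432/5 - 4716) + 30377 = -111389/5 + 30377 = 40496/5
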